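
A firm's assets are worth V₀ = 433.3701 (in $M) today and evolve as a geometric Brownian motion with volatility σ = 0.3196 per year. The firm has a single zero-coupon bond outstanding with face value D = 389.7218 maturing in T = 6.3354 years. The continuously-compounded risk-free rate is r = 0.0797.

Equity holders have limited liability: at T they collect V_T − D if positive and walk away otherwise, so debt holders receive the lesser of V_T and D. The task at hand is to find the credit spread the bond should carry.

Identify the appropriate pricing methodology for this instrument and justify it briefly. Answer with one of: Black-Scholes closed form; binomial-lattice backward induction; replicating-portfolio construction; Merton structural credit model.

Key observation: with the firm-asset dynamics (V₀ = 433.3701) and a single zero-coupon liability of face 389.7218 given, debt value, spread, and default probability all derive from the option view of the balance sheet.

framework: Merton structural credit model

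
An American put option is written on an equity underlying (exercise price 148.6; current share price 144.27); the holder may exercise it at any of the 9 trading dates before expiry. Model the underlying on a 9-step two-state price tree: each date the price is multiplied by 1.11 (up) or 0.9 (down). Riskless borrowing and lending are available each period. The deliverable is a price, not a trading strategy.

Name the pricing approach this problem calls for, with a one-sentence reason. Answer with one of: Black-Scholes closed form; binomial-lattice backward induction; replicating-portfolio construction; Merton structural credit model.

Key observation: with exercise allowed before expiry on a discrete up/down model (9 steps from spot 144.27), the strike-148.6 put's value must be rolled back through the tree testing early exercise at each node.

framework: binomial-lattice backward induction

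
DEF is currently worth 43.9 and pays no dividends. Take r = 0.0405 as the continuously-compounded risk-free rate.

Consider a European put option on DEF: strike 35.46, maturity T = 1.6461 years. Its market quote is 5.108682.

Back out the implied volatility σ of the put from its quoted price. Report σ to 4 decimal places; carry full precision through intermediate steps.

At σ = 0.4943 the Black–Scholes value reproduces the quote:
σ√T = 0.4943·√1.6461 = 0.634189
d₁ = (ln(S/K) + (r+σ²/2)T) / (σ√T) = (ln(43.9/35.46) + (0.0405+0.4943²/2)·1.6461) / 0.634189 = (0.213509 + 0.267765) / 0.634189 = 0.758881
d₂ = d₁ − σ√T = 0.758881 − 0.634189 = 0.124692
e^{−rT} = 0.935507
N(−d₁) = 0.223962,  N(−d₂) = 0.450384
V = K·e^{−rT}·N(−d₂) − S·N(−d₁) = 14.940609 − 9.831928 = 5.108682 (matching the quote); vega is positive throughout, so no other σ reproduces this price

sigma = 0.4943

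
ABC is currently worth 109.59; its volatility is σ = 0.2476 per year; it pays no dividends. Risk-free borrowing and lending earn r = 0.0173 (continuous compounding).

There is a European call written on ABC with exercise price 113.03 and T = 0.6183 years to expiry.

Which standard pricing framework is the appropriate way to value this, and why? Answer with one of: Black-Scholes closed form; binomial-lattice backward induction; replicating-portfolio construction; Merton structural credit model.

framework: Black-Scholes closed form

Key observation: everything needed for the exact continuous-time valuation of the European call on ABC (strike 113.03) is given, and no feature rules the closed form out.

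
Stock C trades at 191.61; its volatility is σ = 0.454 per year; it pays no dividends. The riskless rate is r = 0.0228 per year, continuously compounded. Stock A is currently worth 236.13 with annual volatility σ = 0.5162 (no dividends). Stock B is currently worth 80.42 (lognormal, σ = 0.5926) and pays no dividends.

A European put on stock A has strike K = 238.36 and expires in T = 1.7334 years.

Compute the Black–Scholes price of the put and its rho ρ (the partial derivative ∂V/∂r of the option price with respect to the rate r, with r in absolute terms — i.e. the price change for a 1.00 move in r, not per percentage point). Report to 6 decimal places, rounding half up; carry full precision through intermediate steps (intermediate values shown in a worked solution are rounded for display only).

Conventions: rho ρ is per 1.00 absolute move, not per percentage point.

σ√T = 0.5162·√1.7334 = 0.679622
d₁ = (ln(S/K) + (r+σ²/2)T) / (σ√T) = (ln(236.13/238.36) + (0.0228+0.5162²/2)·1.7334) / 0.679622 = (-0.009400 + 0.270465) / 0.679622 = 0.384133
d₂ = d₁ − σ√T = 0.384133 − 0.679622 = -0.295489
e^{−rT} = 0.961249
N(−d₁) = 0.350440,  N(−d₂) = 0.616190
Put price V = K·e^{−rT}·N(−d₂) − S·N(−d₁) = 141.183531 − 82.749426 = 58.434105
ρ = −K·T·e^{−rT}·N(−d₂) = -244.727533

price = 58.434105
ρ = -244.727533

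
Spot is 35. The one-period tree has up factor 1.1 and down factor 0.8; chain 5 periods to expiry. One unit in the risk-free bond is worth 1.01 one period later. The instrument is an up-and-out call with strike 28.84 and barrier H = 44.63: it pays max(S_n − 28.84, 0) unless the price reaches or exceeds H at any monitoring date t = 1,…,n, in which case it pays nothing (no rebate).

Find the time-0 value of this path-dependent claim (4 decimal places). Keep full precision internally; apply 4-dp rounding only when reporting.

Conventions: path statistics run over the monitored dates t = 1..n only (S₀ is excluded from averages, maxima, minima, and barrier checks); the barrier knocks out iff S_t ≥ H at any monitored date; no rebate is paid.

price = 2.7566

No-arbitrage gives p* = (R−d)/(u−d) = 0.7000: enumerate every path, weight its payoff by its p*-probability, and discount by R^5.
Enumerate all 2^5 = 32 price paths (U = up ×1.1, D = down ×0.8); each path with k up-moves has probability p*^k·(1−p*)^(5−k).
DDDDD: M=28.0000, payoff=0.0000, prob=0.002430
UDDDD: M=38.5000, payoff=0.0000, prob=0.005670
DUDDD: M=30.8000, payoff=0.0000, prob=0.005670
UUDDD: M=42.3500, payoff=0.0000, prob=0.013230
DDUDD: M=28.0000, payoff=0.0000, prob=0.005670
UDUDD: M=38.5000, payoff=0.0000, prob=0.013230
DUUDD: M=33.8800, payoff=0.0000, prob=0.013230
UUUDD: M=46.5850, payoff=0.0000, prob=0.030870
DDDUD: M=28.0000, payoff=0.0000, prob=0.005670
UDDUD: M=38.5000, payoff=0.0000, prob=0.013230
DUDUD: M=30.8000, payoff=0.0000, prob=0.013230
UUDUD: M=42.3500, payoff=0.9744, prob=0.030870
DDUUD: M=28.0000, payoff=0.0000, prob=0.013230
UDUUD: M=38.5000, payoff=0.9744, prob=0.030870
DUUUD: M=37.2680, payoff=0.9744, prob=0.030870
UUUUD: M=51.2435, payoff=0.0000, prob=0.072030
DDDDU: M=28.0000, payoff=0.0000, prob=0.005670
UDDDU: M=38.5000, payoff=0.0000, prob=0.013230
DUDDU: M=30.8000, payoff=0.0000, prob=0.013230
UUDDU: M=42.3500, payoff=0.9744, prob=0.030870
DDUDU: M=28.0000, payoff=0.0000, prob=0.013230
UDUDU: M=38.5000, payoff=0.9744, prob=0.030870
DUUDU: M=33.8800, payoff=0.9744, prob=0.030870
UUUDU: M=46.5850, payoff=0.0000, prob=0.072030
DDDUU: M=28.0000, payoff=0.0000, prob=0.013230
UDDUU: M=38.5000, payoff=0.9744, prob=0.030870
DUDUU: M=30.8000, payoff=0.9744, prob=0.030870
UUDUU: M=42.3500, payoff=12.1548, prob=0.072030
DDUUU: M=29.8144, payoff=0.9744, prob=0.030870
UDUUU: M=40.9948, payoff=12.1548, prob=0.072030
DUUUU: M=40.9948, payoff=12.1548, prob=0.072030
UUUUU: M=56.3678, payoff=0.0000, prob=0.168070
Price = Σ prob·payoff / R^5 = 2.897248 / 1.051010 = 2.7566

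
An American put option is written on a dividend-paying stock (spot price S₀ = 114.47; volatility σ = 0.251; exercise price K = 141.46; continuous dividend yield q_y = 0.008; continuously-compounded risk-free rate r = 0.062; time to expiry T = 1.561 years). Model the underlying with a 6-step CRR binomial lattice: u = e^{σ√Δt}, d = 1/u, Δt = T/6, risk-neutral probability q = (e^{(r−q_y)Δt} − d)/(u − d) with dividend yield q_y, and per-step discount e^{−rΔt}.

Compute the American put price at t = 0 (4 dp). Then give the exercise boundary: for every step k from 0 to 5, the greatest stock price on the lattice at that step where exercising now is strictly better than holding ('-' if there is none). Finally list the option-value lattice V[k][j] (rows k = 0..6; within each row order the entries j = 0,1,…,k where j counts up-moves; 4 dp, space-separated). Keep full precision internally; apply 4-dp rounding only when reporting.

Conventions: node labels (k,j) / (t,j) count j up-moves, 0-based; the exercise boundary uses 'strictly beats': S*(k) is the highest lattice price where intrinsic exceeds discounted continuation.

params: Δt=0.26017 u=1.13658 d=0.87983 q=0.52314 e^(-rΔt)=0.98400
t_6 payoffs: 88.3612 72.8659 52.8486 26.9900 0.0000 0.0000 0.0000
t_5: node(5,0) S=60.3512 payoff=81.1088 vs cont=78.9708 → 81.1088 [stop]  node(5,1) S=77.9629 payoff=63.4971 vs cont=61.3957 → 63.4971 [stop]  node(5,2) S=100.7142 payoff=40.7458 vs cont=38.6918 → 40.7458 [stop]  node(5,3) S=130.1047 payoff=11.3553 vs cont=12.6645 → 12.6645 [wait]  node(5,4) S=168.0719 payoff=0.0000 vs cont=0.0000 → 0.0000 [wait]  node(5,5) S=217.1188 payoff=0.0000 vs cont=0.0000 → 0.0000 [wait]  ⇒ S*(5)=100.7142
t_4: node(4,0) S=68.5941 payoff=72.8659 vs cont=70.7450 → 72.8659 [stop]  node(4,1) S=88.6114 payoff=52.8486 vs cont=50.7694 → 52.8486 [stop]  node(4,2) S=114.4700 payoff=26.9900 vs cont=25.6384 → 26.9900 [stop]  node(4,3) S=147.8747 payoff=0.0000 vs cont=5.9425 → 5.9425 [wait]  node(4,4) S=191.0277 payoff=0.0000 vs cont=0.0000 → 0.0000 [wait]  ⇒ S*(4)=114.4700
t_3: node(3,0) S=77.9629 payoff=63.4971 vs cont=61.3957 → 63.4971 [stop]  node(3,1) S=100.7142 payoff=40.7458 vs cont=38.6918 → 40.7458 [stop]  node(3,2) S=130.1047 payoff=11.3553 vs cont=15.7235 → 15.7235 [wait]  node(3,3) S=168.0719 payoff=0.0000 vs cont=2.7884 → 2.7884 [wait]  ⇒ S*(3)=100.7142
t_2: node(2,0) S=88.6114 payoff=52.8486 vs cont=50.7694 → 52.8486 [stop]  node(2,1) S=114.4700 payoff=26.9900 vs cont=27.2131 → 27.2131 [wait]  node(2,2) S=147.8747 payoff=0.0000 vs cont=8.8133 → 8.8133 [wait]  ⇒ S*(2)=88.6114
t_1: node(1,0) S=100.7142 payoff=40.7458 vs cont=38.8066 → 40.7458 [stop]  node(1,1) S=130.1047 payoff=11.3553 vs cont=17.3060 → 17.3060 [wait]  ⇒ S*(1)=100.7142
t_0: node(0,0) S=114.4700 payoff=26.9900 vs cont=28.0277 → 28.0277 [wait]  ⇒ S*(0)=-

price = 28.0277
boundary = - 100.7142 88.6114 100.7142 114.4700 100.7142
tree:
28.0277
40.7458 17.3060
52.8486 27.2131 8.8133
63.4971 40.7458 15.7235 2.7884
72.8659 52.8486 26.9900 5.9425 0.0000
81.1088 63.4971 40.7458 12.6645 0.0000 0.0000
88.3612 72.8659 52.8486 26.9900 0.0000 0.0000 0.0000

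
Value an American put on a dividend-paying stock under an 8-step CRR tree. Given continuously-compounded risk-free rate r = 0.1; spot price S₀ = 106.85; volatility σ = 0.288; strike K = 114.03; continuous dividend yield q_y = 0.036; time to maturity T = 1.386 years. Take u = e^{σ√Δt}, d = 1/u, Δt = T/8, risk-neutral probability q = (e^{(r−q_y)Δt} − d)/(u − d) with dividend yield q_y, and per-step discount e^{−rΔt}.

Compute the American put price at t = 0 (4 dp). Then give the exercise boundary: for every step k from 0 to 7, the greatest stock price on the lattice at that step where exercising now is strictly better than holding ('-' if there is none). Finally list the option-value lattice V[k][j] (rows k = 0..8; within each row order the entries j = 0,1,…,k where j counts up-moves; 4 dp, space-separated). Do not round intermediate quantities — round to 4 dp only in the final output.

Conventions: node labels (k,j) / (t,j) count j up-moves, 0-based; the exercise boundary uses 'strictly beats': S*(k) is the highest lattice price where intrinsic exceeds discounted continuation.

price = 14.4771
boundary = - - 84.0722 74.5746 84.0722 74.5746 84.0722 94.7793
tree:
14.4771
21.1396 8.7292
29.9578 13.5989 4.4653
39.4554 20.5478 7.5530 1.7255
47.8800 29.9578 12.4330 3.2397 0.3662
55.3529 39.4554 19.7598 5.9939 0.7706 0.0000
61.9815 47.8800 29.9578 10.8806 1.6216 0.0000 0.0000
67.8614 55.3529 39.4554 19.2507 3.4122 0.0000 0.0000 0.0000
73.0770 61.9815 47.8800 29.9578 7.1800 0.0000 0.0000 0.0000 0.0000

params: Δt=0.17325 u=1.12736 d=0.88703 q=0.51646 e^(-rΔt)=0.98282
t_8 payoffs: 73.0770 61.9815 47.8800 29.9578 7.1800 0.0000 0.0000 0.0000 0.0000
t_7: node(7,0) S=46.1686 payoff=67.8614 vs cont=66.1899 → 67.8614 [stop]  node(7,1) S=58.6771 payoff=55.3529 vs cont=53.7591 → 55.3529 [stop]  node(7,2) S=74.5746 payoff=39.4554 vs cont=37.9605 → 39.4554 [stop]  node(7,3) S=94.7793 payoff=19.2507 vs cont=17.8815 → 19.2507 [stop]  node(7,4) S=120.4580 payoff=0.0000 vs cont=3.4122 → 3.4122 [wait]  node(7,5) S=153.0939 payoff=0.0000 vs cont=0.0000 → 0.0000 [wait]  node(7,6) S=194.5719 payoff=0.0000 vs cont=0.0000 → 0.0000 [wait]  node(7,7) S=247.2876 payoff=0.0000 vs cont=0.0000 → 0.0000 [wait]  ⇒ S*(7)=94.7793
t_6: node(6,0) S=52.0485 payoff=61.9815 vs cont=60.3466 → 61.9815 [stop]  node(6,1) S=66.1500 payoff=47.8800 vs cont=46.3327 → 47.8800 [stop]  node(6,2) S=84.0722 payoff=29.9578 vs cont=28.5220 → 29.9578 [stop]  node(6,3) S=106.8500 payoff=7.1800 vs cont=10.8806 → 10.8806 [wait]  node(6,4) S=135.7991 payoff=0.0000 vs cont=1.6216 → 1.6216 [wait]  node(6,5) S=172.5913 payoff=0.0000 vs cont=0.0000 → 0.0000 [wait]  node(6,6) S=219.3518 payoff=0.0000 vs cont=0.0000 → 0.0000 [wait]  ⇒ S*(6)=84.0722
t_5: node(5,0) S=58.6771 payoff=55.3529 vs cont=53.7591 → 55.3529 [stop]  node(5,1) S=74.5746 payoff=39.4554 vs cont=37.9605 → 39.4554 [stop]  node(5,2) S=94.7793 payoff=19.2507 vs cont=19.7598 → 19.7598 [wait]  node(5,3) S=120.4580 payoff=0.0000 vs cont=5.9939 → 5.9939 [wait]  node(5,4) S=153.0939 payoff=0.0000 vs cont=0.7706 → 0.7706 [wait]  node(5,5) S=194.5719 payoff=0.0000 vs cont=0.0000 → 0.0000 [wait]  ⇒ S*(5)=74.5746
t_4: node(4,0) S=66.1500 payoff=47.8800 vs cont=46.3327 → 47.8800 [stop]  node(4,1) S=84.0722 payoff=29.9578 vs cont=28.7804 → 29.9578 [stop]  node(4,2) S=106.8500 payoff=7.1800 vs cont=12.4330 → 12.4330 [wait]  node(4,3) S=135.7991 payoff=0.0000 vs cont=3.2397 → 3.2397 [wait]  node(4,4) S=172.5913 payoff=0.0000 vs cont=0.3662 → 0.3662 [wait]  ⇒ S*(4)=84.0722
t_3: node(3,0) S=74.5746 payoff=39.4554 vs cont=37.9605 → 39.4554 [stop]  node(3,1) S=94.7793 payoff=19.2507 vs cont=20.5478 → 20.5478 [wait]  node(3,2) S=120.4580 payoff=0.0000 vs cont=7.5530 → 7.5530 [wait]  node(3,3) S=153.0939 payoff=0.0000 vs cont=1.7255 → 1.7255 [wait]  ⇒ S*(3)=74.5746
t_2: node(2,0) S=84.0722 payoff=29.9578 vs cont=29.1804 → 29.9578 [stop]  node(2,1) S=106.8500 payoff=7.1800 vs cont=13.5989 → 13.5989 [wait]  node(2,2) S=135.7991 payoff=0.0000 vs cont=4.4653 → 4.4653 [wait]  ⇒ S*(2)=84.0722
t_1: node(1,0) S=94.7793 payoff=19.2507 vs cont=21.1396 → 21.1396 [wait]  node(1,1) S=120.4580 payoff=0.0000 vs cont=8.7292 → 8.7292 [wait]  ⇒ S*(1)=-
t_0: node(0,0) S=106.8500 payoff=7.1800 vs cont=14.4771 → 14.4771 [wait]  ⇒ S*(0)=-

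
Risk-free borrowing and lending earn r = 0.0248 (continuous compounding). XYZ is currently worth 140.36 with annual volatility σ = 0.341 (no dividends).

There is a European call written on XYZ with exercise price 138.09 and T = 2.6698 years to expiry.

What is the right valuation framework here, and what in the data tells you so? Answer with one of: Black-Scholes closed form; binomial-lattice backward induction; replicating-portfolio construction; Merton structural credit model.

Key observation: everything needed for the exact continuous-time valuation of the European call on XYZ (strike 138.09) is given, and no feature rules the closed form out.

framework: Black-Scholes closed form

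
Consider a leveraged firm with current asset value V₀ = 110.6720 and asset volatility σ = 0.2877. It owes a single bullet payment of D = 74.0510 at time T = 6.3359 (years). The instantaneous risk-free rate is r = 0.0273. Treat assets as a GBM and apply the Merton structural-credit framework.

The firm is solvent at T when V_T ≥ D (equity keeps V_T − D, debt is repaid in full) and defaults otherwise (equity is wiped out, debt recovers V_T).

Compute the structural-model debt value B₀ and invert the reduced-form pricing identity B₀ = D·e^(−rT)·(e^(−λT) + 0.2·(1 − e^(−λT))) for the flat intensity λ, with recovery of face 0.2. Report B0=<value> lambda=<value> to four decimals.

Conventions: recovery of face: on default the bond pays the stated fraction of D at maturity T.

B0=55.2565 lambda=0.0240

Work the structural quantities from V₀ = 110.6720 against face 74.0510:
d₁ = [ln(V₀/D) + (r + σ²/2)T] / (σ√T)
   = [ln(110.6720/74.0510) + (0.0273 + 0.5·0.2877²)·6.3359] / (0.2877·√6.3359)
   = [0.401817 + 0.435185] / 0.724176 = 1.155800
d₂ = d₁ − σ√T = 1.155800 − 0.724176 = 0.431624
N(d₁) = 0.876118,  N(d₂) = 0.666993,  e^(−rT) = 0.841163
E₀ = V₀·N(d₁) − D·e^(−rT)·N(d₂)
   = 110.6720·0.876118 − 74.0510·0.841163·0.666993 = 55.415515
B₀ = V₀ − E₀ = 110.6720 − 55.415515 = 55.256485
e^(−λT) = (B₀·e^(rT)/D − 0.2)/(1 − 0.2) = (55.2565·1.188831/74.0510 − 0.2)/0.8 = 0.85887452
λ = −ln(0.85887452)/6.3359 = 0.024011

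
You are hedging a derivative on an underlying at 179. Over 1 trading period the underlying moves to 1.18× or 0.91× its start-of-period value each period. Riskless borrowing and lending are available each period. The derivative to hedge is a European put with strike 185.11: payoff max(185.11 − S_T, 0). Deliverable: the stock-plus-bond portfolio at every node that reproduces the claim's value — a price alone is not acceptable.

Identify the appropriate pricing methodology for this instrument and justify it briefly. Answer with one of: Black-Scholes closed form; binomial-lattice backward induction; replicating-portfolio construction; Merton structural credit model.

Key observation: the task asks for the hedge itself — share and bond holdings at every node of the 1-period tree on spot 179 with factors 1.18/0.91 — which is exactly what the replicating-portfolio construction produces.

framework: replicating-portfolio construction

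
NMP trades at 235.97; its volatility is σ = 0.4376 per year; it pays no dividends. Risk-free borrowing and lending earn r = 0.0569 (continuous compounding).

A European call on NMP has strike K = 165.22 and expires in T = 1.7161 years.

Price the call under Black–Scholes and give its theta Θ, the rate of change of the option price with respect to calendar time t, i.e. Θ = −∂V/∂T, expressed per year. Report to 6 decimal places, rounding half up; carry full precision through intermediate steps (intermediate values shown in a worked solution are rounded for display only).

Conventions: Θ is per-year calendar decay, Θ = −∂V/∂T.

σ√T = 0.4376·√1.7161 = 0.573256
d₁ = (ln(S/K) + (r+σ²/2)T) / (σ√T) = (ln(235.97/165.22) + (0.0569+0.4376²/2)·1.7161) / 0.573256 = (0.356427 + 0.261957) / 0.573256 = 1.078722
d₂ = d₁ − σ√T = 1.078722 − 0.573256 = 0.505466
e^{−rT} = 0.906970
N(d₁) = 0.859644,  N(d₂) = 0.693384
Call price V = S·N(d₁) − K·e^{−rT}·N(d₂) = 202.850252 − 103.903336 = 98.946917
φ(d₁) = (1/√(2π))·e^{−d₁²/2} = 0.222961
Θ = −S·φ(d₁)·σ/(2√T) − r·K·e^{−rT}·N(d₂) = −8.787417 − 5.912100 = -14.699517

price = 98.946917
Θ = -14.699517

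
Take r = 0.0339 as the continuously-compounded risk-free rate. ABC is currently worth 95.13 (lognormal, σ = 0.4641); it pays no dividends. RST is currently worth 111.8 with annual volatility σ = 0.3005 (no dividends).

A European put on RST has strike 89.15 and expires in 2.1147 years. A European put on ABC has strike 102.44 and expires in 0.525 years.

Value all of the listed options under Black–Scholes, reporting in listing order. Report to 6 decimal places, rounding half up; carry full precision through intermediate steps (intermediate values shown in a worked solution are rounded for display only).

[RST put K=89.15]
σ√T = 0.3005·√2.1147 = 0.436987
d₁ = (ln(S/K) + (r+σ²/2)T) / (σ√T) = (ln(111.8/89.15) + (0.0339+0.3005²/2)·2.1147) / 0.436987 = (0.226391 + 0.167167) / 0.436987 = 0.900618
d₂ = d₁ − σ√T = 0.900618 − 0.436987 = 0.463630
e^{−rT} = 0.930821
N(−d₁) = 0.183896,  N(−d₂) = 0.321456
price = K·e^{−rT}·N(−d₂) − S·N(−d₁) = 26.675310 − 20.559553 = 6.115757
[ABC put K=102.44]
σ√T = 0.4641·√0.525 = 0.336272
d₁ = (ln(S/K) + (r+σ²/2)T) / (σ√T) = (ln(95.13/102.44) + (0.0339+0.4641²/2)·0.525) / 0.336272 = (-0.074033 + 0.074337) / 0.336272 = 0.000905
d₂ = d₁ − σ√T = 0.000905 − 0.336272 = -0.335368
e^{−rT} = 0.982360
N(−d₁) = 0.499639,  N(−d₂) = 0.631326
price = K·e^{−rT}·N(−d₂) − S·N(−d₁) = 63.532218 − 47.530671 = 16.001547

price(RST put K=89.15) = 6.115757
price(ABC put K=102.44) = 16.001547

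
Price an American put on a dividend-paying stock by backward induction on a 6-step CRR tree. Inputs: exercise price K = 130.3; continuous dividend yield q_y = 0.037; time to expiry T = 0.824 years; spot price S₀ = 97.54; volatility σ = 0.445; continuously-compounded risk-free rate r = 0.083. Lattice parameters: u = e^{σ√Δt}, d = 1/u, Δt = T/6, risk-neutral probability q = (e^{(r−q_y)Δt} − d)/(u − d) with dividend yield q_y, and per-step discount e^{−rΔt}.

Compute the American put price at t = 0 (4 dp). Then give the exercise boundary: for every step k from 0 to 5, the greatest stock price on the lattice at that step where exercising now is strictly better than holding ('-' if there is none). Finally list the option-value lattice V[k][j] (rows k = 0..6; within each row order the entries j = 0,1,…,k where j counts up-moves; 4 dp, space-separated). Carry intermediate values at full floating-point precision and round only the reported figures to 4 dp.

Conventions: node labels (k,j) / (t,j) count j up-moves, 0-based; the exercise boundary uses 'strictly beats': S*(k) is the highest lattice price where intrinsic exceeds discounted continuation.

price = 35.8734
boundary = - 82.7110 70.1364 82.7110 97.5400 82.7110
tree:
35.8734
47.5890 23.9394
60.1636 34.4988 12.9818
70.8265 47.5890 21.0306 4.5032
79.8682 60.1636 32.7600 8.7256 0.0000
87.5354 70.8265 47.5890 16.9071 0.0000 0.0000
94.0369 79.8682 60.1636 32.7600 0.0000 0.0000 0.0000

Δt=0.13733  u=1.17929  d=0.84797  q=0.47799  discount=0.98867
step 6 (expiry): payoffs max(K−S,0) = 94.0369 79.8682 60.1636 32.7600 0.0000 0.0000 0.0000
step 5: (k=5,j=0): S=42.7646, K−S=87.5354, hold=86.2753 ⇒ V=87.5354 exercise | (k=5,j=1): S=59.4735, K−S=70.8265, hold=69.6511 ⇒ V=70.8265 exercise | (k=5,j=2): S=82.7110, K−S=47.5890, hold=46.5314 ⇒ V=47.5890 exercise | (k=5,j=3): S=115.0277, K−S=15.2723, hold=16.9071 ⇒ V=16.9071 continue | (k=5,j=4): S=159.9712, K−S=0.0000, hold=0.0000 ⇒ V=0.0000 continue | (k=5,j=5): S=222.4749, K−S=0.0000, hold=0.0000 ⇒ V=0.0000 continue  boundary S*=82.7110
step 4: (k=4,j=0): S=50.4318, K−S=79.8682, hold=78.6470 ⇒ V=79.8682 exercise | (k=4,j=1): S=70.1364, K−S=60.1636, hold=59.0423 ⇒ V=60.1636 exercise | (k=4,j=2): S=97.5400, K−S=32.7600, hold=32.5501 ⇒ V=32.7600 exercise | (k=4,j=3): S=135.6507, K−S=0.0000, hold=8.7256 ⇒ V=8.7256 continue | (k=4,j=4): S=188.6520, K−S=0.0000, hold=0.0000 ⇒ V=0.0000 continue  boundary S*=97.5400
step 3: (k=3,j=0): S=59.4735, K−S=70.8265, hold=69.6511 ⇒ V=70.8265 exercise | (k=3,j=1): S=82.7110, K−S=47.5890, hold=46.5314 ⇒ V=47.5890 exercise | (k=3,j=2): S=115.0277, K−S=15.2723, hold=21.0306 ⇒ V=21.0306 continue | (k=3,j=3): S=159.9712, K−S=0.0000, hold=4.5032 ⇒ V=4.5032 continue  boundary S*=82.7110
step 2: (k=2,j=0): S=70.1364, K−S=60.1636, hold=59.0423 ⇒ V=60.1636 exercise | (k=2,j=1): S=97.5400, K−S=32.7600, hold=34.4988 ⇒ V=34.4988 continue | (k=2,j=2): S=135.6507, K−S=0.0000, hold=12.9818 ⇒ V=12.9818 continue  boundary S*=70.1364
step 1: (k=1,j=0): S=82.7110, K−S=47.5890, hold=47.3532 ⇒ V=47.5890 exercise | (k=1,j=1): S=115.0277, K−S=15.2723, hold=23.9394 ⇒ V=23.9394 continue  boundary S*=82.7110
step 0: (k=0,j=0): S=97.5400, K−S=32.7600, hold=35.8734 ⇒ V=35.8734 continue  boundary S*=-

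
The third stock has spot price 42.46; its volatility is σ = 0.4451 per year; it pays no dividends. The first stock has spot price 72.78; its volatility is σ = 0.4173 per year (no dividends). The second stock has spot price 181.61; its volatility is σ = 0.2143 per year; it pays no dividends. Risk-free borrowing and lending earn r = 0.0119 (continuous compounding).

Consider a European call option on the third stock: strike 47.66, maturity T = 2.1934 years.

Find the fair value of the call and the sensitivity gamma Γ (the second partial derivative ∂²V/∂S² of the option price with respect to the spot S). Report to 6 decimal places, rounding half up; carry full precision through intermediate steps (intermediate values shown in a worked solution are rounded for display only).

price = 9.595881
Γ = 0.013988

σ√T = 0.4451·√2.1934 = 0.659199
d₁ = (ln(S/K) + (r+σ²/2)T) / (σ√T) = (ln(42.46/47.66) + (0.0119+0.4451²/2)·2.1934) / 0.659199 = (-0.115530 + 0.243373) / 0.659199 = 0.193937
d₂ = d₁ − σ√T = 0.193937 − 0.659199 = -0.465262
e^{−rT} = 0.974236
N(d₁) = 0.576887,  N(d₂) = 0.320872
Call price V = S·N(d₁) − K·e^{−rT}·N(d₂) = 24.494639 − 14.898758 = 9.595881
φ(d₁) = (1/√(2π))·e^{−d₁²/2} = 0.391510
Γ = φ(d₁) / (S·σ·√T) = 0.013988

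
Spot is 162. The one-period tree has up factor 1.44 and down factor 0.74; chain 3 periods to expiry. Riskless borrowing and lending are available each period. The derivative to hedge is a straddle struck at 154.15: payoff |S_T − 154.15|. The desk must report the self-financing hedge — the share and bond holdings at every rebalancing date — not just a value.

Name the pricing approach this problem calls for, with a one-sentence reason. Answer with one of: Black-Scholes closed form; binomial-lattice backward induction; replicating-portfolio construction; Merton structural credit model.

framework: replicating-portfolio construction

Key observation: the task asks for the hedge itself — share and bond holdings at every node of the 3-period tree on spot 162 with factors 1.44/0.74 — which is exactly what the replicating-portfolio construction produces.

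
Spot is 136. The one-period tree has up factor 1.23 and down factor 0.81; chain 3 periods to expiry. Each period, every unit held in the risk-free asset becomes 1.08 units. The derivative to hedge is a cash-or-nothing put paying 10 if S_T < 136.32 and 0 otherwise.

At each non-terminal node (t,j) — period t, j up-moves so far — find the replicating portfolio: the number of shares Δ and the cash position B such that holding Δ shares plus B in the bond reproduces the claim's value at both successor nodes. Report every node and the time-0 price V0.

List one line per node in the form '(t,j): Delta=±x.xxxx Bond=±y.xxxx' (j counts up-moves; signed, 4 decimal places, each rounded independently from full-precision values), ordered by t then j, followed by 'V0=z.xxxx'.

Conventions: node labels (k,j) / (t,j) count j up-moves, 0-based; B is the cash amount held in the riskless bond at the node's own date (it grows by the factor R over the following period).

Risk-neutral probability p* = (R−d)/(u−d) = (1.08−0.81)/(1.23−0.81) = 0.6429.
Payoffs at expiry: V(3,0)=10.0000, V(3,1)=10.0000, V(3,2)=0.0000, V(3,3)=0.0000
Node (2,0) S=89.2296: V=(p*·10.0000+(1−p*)·10.0000)/1.08=9.2593; Δ=(10.0000−10.0000)/(109.7524−72.2760)=0.0000; B=V−Δ·S=9.2593
Node (2,1) S=135.4968: V=(p*·0.0000+(1−p*)·10.0000)/1.08=3.3069; Δ=(0.0000−10.0000)/(166.6611−109.7524)=-0.1757; B=V−Δ·S=27.1164
Node (2,2) S=205.7544: V=(p*·0.0000+(1−p*)·0.0000)/1.08=0.0000; Δ=(0.0000−0.0000)/(253.0779−166.6611)=0.0000; B=V−Δ·S=0.0000
Node (1,0) S=110.1600: V=(p*·3.3069+(1−p*)·9.2593)/1.08=5.0303; Δ=(3.3069−9.2593)/(135.4968−89.2296)=-0.1287; B=V−Δ·S=19.2026
Node (1,1) S=167.2800: V=(p*·0.0000+(1−p*)·3.3069)/1.08=1.0935; Δ=(0.0000−3.3069)/(205.7544−135.4968)=-0.0471; B=V−Δ·S=8.9671
Node (0,0) S=136.0000: V=(p*·1.0935+(1−p*)·5.0303)/1.08=2.3144; Δ=(1.0935−5.0303)/(167.2800−110.1600)=-0.0689; B=V−Δ·S=11.6876
Check: Δ(0,0)·S0 + B(0,0) = 2.3144 = V0.

(0,0): Delta=-0.0689 Bond=11.6876
(1,0): Delta=-0.1287 Bond=19.2026
(1,1): Delta=-0.0471 Bond=8.9671
(2,0): Delta=0.0000 Bond=9.2593
(2,1): Delta=-0.1757 Bond=27.1164
(2,2): Delta=0.0000 Bond=0.0000
V0=2.3144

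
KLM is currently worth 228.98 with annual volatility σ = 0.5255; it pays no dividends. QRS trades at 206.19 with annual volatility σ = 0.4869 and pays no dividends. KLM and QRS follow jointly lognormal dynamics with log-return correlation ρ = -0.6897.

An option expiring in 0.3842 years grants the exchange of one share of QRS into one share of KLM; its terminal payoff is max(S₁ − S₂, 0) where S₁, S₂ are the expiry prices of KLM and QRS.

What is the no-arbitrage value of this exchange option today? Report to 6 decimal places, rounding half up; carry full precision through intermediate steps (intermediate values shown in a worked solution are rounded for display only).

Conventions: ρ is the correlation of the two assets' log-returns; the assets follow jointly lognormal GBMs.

σ_eff = √(σ₁² + σ₂² − 2ρσ₁σ₂) = √(0.5255² + 0.4869² − 2·-0.6897·0.5255·0.4869) = 0.930679
d₁ = (ln(S₁/S₂) + (q₂ − q₁ + σ_eff²/2)T) / (σ_eff√T) = (ln(228.98/206.19) + (0.0 − 0.0 + 0.433082)·0.3842) / 0.576871 = 0.470169
d₂ = d₁ − σ_eff√T = 0.470169 − 0.576871 = -0.106702
N(d₁) = 0.680883,  N(d₂) = 0.457513
V = S₁·e^{−q₁T}·N(d₁) − S₂·e^{−q₂T}·N(d₂) = 155.908527 − 94.334526 = 61.574001
Key observation: the rate r is irrelevant here: denominating values in QRS turns the exchange into a ratio option on S₁/S₂, and discounting at r drops out.

exchange price = 61.574001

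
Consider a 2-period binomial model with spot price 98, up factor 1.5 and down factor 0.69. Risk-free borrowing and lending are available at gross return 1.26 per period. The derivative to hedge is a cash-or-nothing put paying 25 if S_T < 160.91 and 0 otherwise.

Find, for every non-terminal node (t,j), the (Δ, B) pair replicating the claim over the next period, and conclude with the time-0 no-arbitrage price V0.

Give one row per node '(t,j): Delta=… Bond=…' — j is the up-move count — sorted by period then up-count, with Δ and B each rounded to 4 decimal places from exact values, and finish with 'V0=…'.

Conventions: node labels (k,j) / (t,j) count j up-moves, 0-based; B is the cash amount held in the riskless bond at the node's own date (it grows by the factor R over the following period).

(0,0): Delta=-0.1759 Bond=25.1866
(1,0): Delta=0.0000 Bond=19.8413
(1,1): Delta=-0.2100 Bond=36.7431
V0=7.9491

Under the risk-neutral measure, an up-move has probability p* = (R−d)/(u−d) = 0.7037 and values discount at R = 1.26.
Expiry values: V(2,0)=25.0000, V(2,1)=25.0000, V(2,2)=0.0000
  t=1,j=0: stock 67.6200 → up 101.4300 (V=25.0000), down 46.6578 (V=25.0000). Price 19.8413; hedge Δ=0.0000, bond B=19.8413.
  t=1,j=1: stock 147.0000 → up 220.5000 (V=0.0000), down 101.4300 (V=25.0000). Price 5.8789; hedge Δ=-0.2100, bond B=36.7431.
  t=0,j=0: stock 98.0000 → up 147.0000 (V=5.8789), down 67.6200 (V=19.8413). Price 7.9491; hedge Δ=-0.1759, bond B=25.1866.
As a check, the time-0 holding Δ(0,0)·S0 + B(0,0) comes to 7.9491 — exactly V0.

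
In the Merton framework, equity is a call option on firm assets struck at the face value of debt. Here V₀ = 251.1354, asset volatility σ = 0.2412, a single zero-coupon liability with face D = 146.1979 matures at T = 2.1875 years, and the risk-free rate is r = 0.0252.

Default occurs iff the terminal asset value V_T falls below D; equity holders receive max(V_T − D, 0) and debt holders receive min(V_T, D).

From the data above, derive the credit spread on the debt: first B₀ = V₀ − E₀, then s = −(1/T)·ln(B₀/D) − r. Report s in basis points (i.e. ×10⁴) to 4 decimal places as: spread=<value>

spread=42.7864

Work the structural quantities from V₀ = 251.1354 against face 146.1979:
d₁ = [ln(V₀/D) + (r + σ²/2)T] / (σ√T)
   = [ln(251.1354/146.1979) + (0.0252 + 0.5·0.2412²)·2.1875] / (0.2412·√2.1875)
   = [0.541031 + 0.118757] / 0.356740 = 1.849494
d₂ = d₁ − σ√T = 1.849494 − 0.356740 = 1.492754
N(d₁) = 0.967807,  N(d₂) = 0.932249,  e^(−rT) = 0.946367
E₀ = V₀·N(d₁) − D·e^(−rT)·N(d₂)
   = 251.1354·0.967807 − 146.1979·0.946367·0.932249 = 114.067468
B₀ = V₀ − E₀ = 251.1354 − 114.067468 = 137.067932
spread = −(1/T)·ln(B₀/D) − r = −(1/2.1875)·ln(137.067932/146.1979) − 0.0252 = 0.00427864
in basis points: 0.00427864 × 10⁴ = 42.7864 bp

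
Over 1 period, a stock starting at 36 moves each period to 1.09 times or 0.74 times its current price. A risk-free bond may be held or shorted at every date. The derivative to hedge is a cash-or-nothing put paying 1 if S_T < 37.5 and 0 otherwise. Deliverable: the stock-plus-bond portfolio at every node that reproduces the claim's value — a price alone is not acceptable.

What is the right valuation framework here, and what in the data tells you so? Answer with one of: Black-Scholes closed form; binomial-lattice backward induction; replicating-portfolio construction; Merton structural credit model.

framework: replicating-portfolio construction

Key observation: the mandate to exhibit the hedge at every date and state singles out the replicating-portfolio construction on the 1-period tree with factors 1.09 and 0.74 from 36.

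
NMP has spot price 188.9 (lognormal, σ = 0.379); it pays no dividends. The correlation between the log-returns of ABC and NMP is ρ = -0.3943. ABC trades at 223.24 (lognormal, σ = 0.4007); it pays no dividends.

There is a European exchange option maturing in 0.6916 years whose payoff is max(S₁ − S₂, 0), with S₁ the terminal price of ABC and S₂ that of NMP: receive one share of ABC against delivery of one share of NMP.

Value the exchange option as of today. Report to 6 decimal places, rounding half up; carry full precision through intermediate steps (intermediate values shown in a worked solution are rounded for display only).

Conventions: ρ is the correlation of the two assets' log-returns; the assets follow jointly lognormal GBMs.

exchange price = 63.167770

σ_eff = √(σ₁² + σ₂² − 2ρσ₁σ₂) = √(0.4007² + 0.379² − 2·-0.3943·0.4007·0.379) = 0.651124
d₁ = (ln(S₁/S₂) + (q₂ − q₁ + σ_eff²/2)T) / (σ_eff√T) = (ln(223.24/188.9) + (0.0 − 0.0 + 0.211981)·0.6916) / 0.541491 = 0.579208
d₂ = d₁ − σ_eff√T = 0.579208 − 0.541491 = 0.037717
N(d₁) = 0.718776,  N(d₂) = 0.515043
V = S₁·e^{−q₁T}·N(d₁) − S₂·e^{−q₂T}·N(d₂) = 160.459459 − 97.291689 = 63.167770
Key observation: r never enters — measured in units of NMP, the claim is a call on S₁/S₂ struck at 1, so only the dividend yields and σ_eff matter.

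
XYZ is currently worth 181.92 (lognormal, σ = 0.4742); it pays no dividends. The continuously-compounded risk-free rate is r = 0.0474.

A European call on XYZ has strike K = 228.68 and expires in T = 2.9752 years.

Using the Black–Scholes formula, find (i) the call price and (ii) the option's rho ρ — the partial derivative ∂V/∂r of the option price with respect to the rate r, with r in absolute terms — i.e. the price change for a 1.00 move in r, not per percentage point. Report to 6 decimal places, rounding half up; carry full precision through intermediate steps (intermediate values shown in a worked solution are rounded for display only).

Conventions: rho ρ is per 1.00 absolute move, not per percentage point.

price = 52.383044
ρ = 178.946007

σ√T = 0.4742·√2.9752 = 0.817937
d₁ = (ln(S/K) + (r+σ²/2)T) / (σ√T) = (ln(181.92/228.68) + (0.0474+0.4742²/2)·2.9752) / 0.817937 = (-0.228757 + 0.475535) / 0.817937 = 0.301708
d₂ = d₁ − σ√T = 0.301708 − 0.817937 = -0.516229
e^{−rT} = 0.868468
N(d₁) = 0.618563,  N(d₂) = 0.302847
Call price V = S·N(d₁) − K·e^{−rT}·N(d₂) = 112.528918 − 60.145875 = 52.383044
ρ = K·T·e^{−rT}·N(d₂) = 178.946007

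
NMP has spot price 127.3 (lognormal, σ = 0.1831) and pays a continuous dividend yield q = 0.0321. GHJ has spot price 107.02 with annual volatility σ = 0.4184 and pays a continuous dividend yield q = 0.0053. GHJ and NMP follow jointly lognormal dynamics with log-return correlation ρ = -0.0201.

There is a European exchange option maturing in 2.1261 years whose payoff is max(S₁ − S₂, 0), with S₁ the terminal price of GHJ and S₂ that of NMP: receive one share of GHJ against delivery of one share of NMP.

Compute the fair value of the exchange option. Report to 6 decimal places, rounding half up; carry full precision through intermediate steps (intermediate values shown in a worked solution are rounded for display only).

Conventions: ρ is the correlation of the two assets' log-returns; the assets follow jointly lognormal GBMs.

σ_eff = √(σ₁² + σ₂² − 2ρσ₁σ₂) = √(0.4184² + 0.1831² − 2·-0.0201·0.4184·0.1831) = 0.460069
d₁ = (ln(S₁/S₂) + (q₂ − q₁ + σ_eff²/2)T) / (σ_eff√T) = (ln(107.02/127.3) + (0.0321 − 0.0053 + 0.105832)·2.1261) / 0.670834 = 0.161676
d₂ = d₁ − σ_eff√T = 0.161676 − 0.670834 = -0.509158
N(d₁) = 0.564220,  N(d₂) = 0.305321
V = S₁·e^{−q₁T}·N(d₁) − S₂·e^{−q₂T}·N(d₂) = 59.706188 − 36.303216 = 23.402972
Key observation: the rate r is irrelevant here: denominating values in NMP turns the exchange into a ratio option on S₁/S₂, and discounting at r drops out.

exchange price = 23.402972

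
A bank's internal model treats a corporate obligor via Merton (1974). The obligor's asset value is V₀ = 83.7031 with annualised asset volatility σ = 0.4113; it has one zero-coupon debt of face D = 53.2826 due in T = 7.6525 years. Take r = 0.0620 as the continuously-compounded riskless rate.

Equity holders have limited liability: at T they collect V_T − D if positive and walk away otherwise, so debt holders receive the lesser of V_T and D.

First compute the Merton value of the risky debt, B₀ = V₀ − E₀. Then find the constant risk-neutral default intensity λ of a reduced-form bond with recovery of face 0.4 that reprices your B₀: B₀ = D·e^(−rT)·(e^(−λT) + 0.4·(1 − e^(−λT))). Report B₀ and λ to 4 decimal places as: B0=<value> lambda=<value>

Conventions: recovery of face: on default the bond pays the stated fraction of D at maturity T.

B0=26.7631 lambda=0.0506

Work the structural quantities from V₀ = 83.7031 against face 53.2826:
d₁ = [ln(V₀/D) + (r + σ²/2)T] / (σ√T)
   = [ln(83.7031/53.2826) + (0.0620 + 0.5·0.4113²)·7.6525] / (0.4113·√7.6525)
   = [0.451666 + 1.121733] / 1.137785 = 1.382861
d₂ = d₁ − σ√T = 1.382861 − 1.137785 = 0.245075
N(d₁) = 0.916646,  N(d₂) = 0.596801,  e^(−rT) = 0.622224
E₀ = V₀·N(d₁) − D·e^(−rT)·N(d₂)
   = 83.7031·0.916646 − 53.2826·0.622224·0.596801 = 56.939961
B₀ = V₀ − E₀ = 83.7031 − 56.939961 = 26.763139
e^(−λT) = (B₀·e^(rT)/D − 0.4)/(1 − 0.4) = (26.7631·1.607138/53.2826 − 0.4)/0.6 = 0.67873805
λ = −ln(0.67873805)/7.6525 = 0.050640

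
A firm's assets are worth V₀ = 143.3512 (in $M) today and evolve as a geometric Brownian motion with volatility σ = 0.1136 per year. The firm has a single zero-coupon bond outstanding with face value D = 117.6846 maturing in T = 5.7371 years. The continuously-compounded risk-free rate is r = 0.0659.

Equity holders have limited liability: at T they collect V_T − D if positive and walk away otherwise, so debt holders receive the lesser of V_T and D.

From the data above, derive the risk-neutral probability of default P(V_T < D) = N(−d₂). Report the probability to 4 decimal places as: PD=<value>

PD=0.0239

With assets at 143.3512 and a single debt payment of 117.6846 at 5.7371 years:
d₁ = [ln(V₀/D) + (r + σ²/2)T] / (σ√T)
   = [ln(143.3512/117.6846) + (0.0659 + 0.5·0.1136²)·5.7371] / (0.1136·√5.7371)
   = [0.197289 + 0.415093] / 0.272097 = 2.250601
d₂ = d₁ − σ√T = 2.250601 − 0.272097 = 1.978503
risk-neutral PD = N(−d₂) = N(-1.978503) = 0.023936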